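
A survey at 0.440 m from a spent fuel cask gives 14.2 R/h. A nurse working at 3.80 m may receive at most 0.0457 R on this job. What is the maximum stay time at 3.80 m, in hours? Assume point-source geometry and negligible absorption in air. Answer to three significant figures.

0.240 h

Intensity scales as (d₁/d₂)², so rate at 3.80 m:
(0.440/3.80)² = 0.01341, so 14.2 × 0.01341 = 0.1904 R/h.
Stay time = 0.0457 R ÷ 0.1904 R/h = 0.2400 h.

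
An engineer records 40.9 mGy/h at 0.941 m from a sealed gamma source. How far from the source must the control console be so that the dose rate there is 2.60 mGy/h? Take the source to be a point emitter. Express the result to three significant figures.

Since intensity falls as 1/r², d₂ = d₁·√(I₁/I₂).
I₁/I₂ = 40.9/2.60 = 15.73, so d₂ = 0.941 × √15.73 = 3.732 m.

3.73 m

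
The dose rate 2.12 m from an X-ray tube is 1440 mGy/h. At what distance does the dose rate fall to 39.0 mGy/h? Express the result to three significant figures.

12.9 m

Intensity scales as (d₁/d₂)², so d₂ = d₁·√(I₁/I₂).
I₁/I₂ = 1440/39.0 = 36.92, so d₂ = 2.12 × √36.92 = 12.88 m.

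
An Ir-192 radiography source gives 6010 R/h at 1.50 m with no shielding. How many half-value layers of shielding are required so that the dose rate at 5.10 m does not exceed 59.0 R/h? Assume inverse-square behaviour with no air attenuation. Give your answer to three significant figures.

3.14 half-value layers

At 5.10 m, distance alone gives 6010 × (1.50/5.10)² = 6010 × 0.08651 = 519.9 R/h.
Further attenuation needed: 519.9/59.0 = 8.812.
n = log₂(8.812) = 3.139 half-value layers.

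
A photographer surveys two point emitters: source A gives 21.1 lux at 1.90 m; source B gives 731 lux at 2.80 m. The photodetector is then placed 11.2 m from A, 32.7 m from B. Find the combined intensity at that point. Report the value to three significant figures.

Each source contributes Iᵢ·(dᵢ/rᵢ)²; contributions add.
A: 21.1 × (1.90/11.2)² = 0.6072 lux
B: 731 × (2.80/32.7)² = 5.360 lux
Total = 0.6072 + 5.360 = 5.967 lux.

5.97 lux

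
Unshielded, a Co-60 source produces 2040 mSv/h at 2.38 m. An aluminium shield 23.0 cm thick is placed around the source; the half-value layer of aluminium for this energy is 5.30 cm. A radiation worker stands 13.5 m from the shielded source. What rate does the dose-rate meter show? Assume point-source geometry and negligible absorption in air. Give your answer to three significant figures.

3.13 mSv/h

Distance alone: 2040 × (2.38/13.5)² = 2040 × 0.03108 = 63.40 mSv/h.
Shield: 23.0/5.30 = 4.340 half-value layers → attenuation 2^(−4.340) = 0.04938.
Combined: 63.40 × 0.04938 = 3.131 mSv/h.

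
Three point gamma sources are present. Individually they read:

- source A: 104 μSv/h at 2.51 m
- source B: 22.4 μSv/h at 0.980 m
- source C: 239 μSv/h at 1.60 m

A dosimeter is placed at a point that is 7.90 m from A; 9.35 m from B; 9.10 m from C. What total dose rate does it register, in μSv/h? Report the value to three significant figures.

Each source contributes Iᵢ·(dᵢ/rᵢ)²; contributions add.
A: 104 × (2.51/7.90)² = 10.50 μSv/h
B: 22.4 × (0.980/9.35)² = 0.2461 μSv/h
C: 239 × (1.60/9.10)² = 7.388 μSv/h
Total = 10.50 + 0.2461 + 7.388 = 18.13 μSv/h.

18.1 μSv/h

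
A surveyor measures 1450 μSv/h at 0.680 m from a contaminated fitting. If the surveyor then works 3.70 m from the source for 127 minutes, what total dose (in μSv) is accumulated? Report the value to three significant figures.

104 μSv

By the inverse-square law, rate at 3.70 m:
1450 × (0.680/3.70)² = 1450 × 0.03378 = 48.98 μSv/h.
Dose = rate × time = 48.98 μSv/h × 2.117 h = 103.7 μSv.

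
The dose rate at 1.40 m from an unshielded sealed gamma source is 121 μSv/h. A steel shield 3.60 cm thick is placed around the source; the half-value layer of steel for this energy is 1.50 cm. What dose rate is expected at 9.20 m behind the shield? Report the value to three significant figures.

0.531 μSv/h

Distance alone: 121 × (1.40/9.20)² = 121 × 0.02316 = 2.802 μSv/h.
Shield: 3.60/1.50 = 2.400 half-value layers → attenuation 2^(−2.400) = 0.1895.
Combined: 2.802 × 0.1895 = 0.5310 μSv/h.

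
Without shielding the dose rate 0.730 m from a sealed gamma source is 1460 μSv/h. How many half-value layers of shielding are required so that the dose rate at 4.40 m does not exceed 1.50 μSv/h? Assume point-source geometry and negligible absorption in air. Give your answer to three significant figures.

4.74 half-value layers

At 4.40 m, distance alone gives 1460 × (0.730/4.40)² = 1460 × 0.02753 = 40.19 μSv/h.
Further attenuation needed: 40.19/1.50 = 26.79.
n = log₂(26.79) = 4.744 half-value layers.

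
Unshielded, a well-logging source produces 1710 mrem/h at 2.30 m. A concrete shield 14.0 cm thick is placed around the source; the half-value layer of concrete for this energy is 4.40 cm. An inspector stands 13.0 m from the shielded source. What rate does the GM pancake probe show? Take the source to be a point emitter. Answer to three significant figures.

Distance alone: (2.30/13.0)² = 0.03130, so 1710 × 0.03130 = 53.52 mrem/h.
Shield: 14.0/4.40 = 3.182 half-value layers → attenuation 2^(−3.182) = 0.1102.
Combined: 53.52 × 0.1102 = 5.898 mrem/h.

5.90 mrem/h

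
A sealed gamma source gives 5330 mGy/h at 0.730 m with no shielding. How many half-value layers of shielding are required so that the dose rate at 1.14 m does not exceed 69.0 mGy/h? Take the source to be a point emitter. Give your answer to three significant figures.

At 1.14 m, distance alone gives 5330 × (0.730/1.14)² = 5330 × 0.4100 = 2185 mGy/h.
Further attenuation needed: 2185/69.0 = 31.67.
n = log₂(31.67) = 4.985 half-value layers.

4.99 half-value layers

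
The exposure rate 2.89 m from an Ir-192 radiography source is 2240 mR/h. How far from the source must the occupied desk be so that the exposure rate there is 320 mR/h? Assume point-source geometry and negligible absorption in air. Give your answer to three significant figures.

By the inverse-square law, d₂ = d₁·√(I₁/I₂).
I₁/I₂ = 2240/320 = 7.000, so d₂ = 2.89 × √7.000 = 7.646 m.

7.65 m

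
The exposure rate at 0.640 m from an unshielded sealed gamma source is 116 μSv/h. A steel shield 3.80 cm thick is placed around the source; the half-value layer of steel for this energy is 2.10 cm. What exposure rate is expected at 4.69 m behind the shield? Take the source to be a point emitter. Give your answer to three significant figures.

0.616 μSv/h

Distance alone: 116 × (0.640/4.69)² = 116 × 0.01862 = 2.160 μSv/h.
Shield: 3.80/2.10 = 1.810 half-value layers → attenuation 2^(−1.810) = 0.2852.
Combined: 2.160 × 0.2852 = 0.6160 μSv/h.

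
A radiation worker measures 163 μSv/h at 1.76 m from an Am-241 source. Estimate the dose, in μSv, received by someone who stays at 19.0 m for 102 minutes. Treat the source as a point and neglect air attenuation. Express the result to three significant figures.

Intensity scales as (d₁/d₂)², so rate at 19.0 m:
163 × (1.76/19.0)² = 163 × 0.008581 = 1.399 μSv/h.
Dose = rate × time = 1.399 μSv/h × 1.700 h = 2.378 μSv.

2.38 μSv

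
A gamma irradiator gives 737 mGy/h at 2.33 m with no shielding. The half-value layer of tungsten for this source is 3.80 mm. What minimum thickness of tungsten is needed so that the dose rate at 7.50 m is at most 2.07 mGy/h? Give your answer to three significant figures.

At 7.50 m, distance alone gives (2.33/7.50)² = 0.09651, so 737 × 0.09651 = 71.13 mGy/h.
Further attenuation needed: 71.13/2.07 = 34.36.
n = log₂(34.36) = 5.103 half-value layers.
Thickness = 5.103 × 3.80 mm = 19.39 mm.

19.4 mm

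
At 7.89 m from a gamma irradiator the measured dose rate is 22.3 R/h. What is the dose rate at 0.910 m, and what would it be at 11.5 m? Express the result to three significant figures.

By the inverse-square law,
At 0.910 m: 22.3 × (7.89/0.910)² = 22.3 × 75.17 = 1676 R/h
At 11.5 m: 1676 × (0.910/11.5)² = 1676 × 0.006262 = 10.50 R/h.

1680 R/h; 10.5 R/h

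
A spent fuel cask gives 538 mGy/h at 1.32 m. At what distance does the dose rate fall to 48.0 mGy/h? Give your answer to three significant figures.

4.42 m

Intensity scales as (d₁/d₂)², so d₂ = d₁·√(I₁/I₂).
I₁/I₂ = 538/48.0 = 11.21, so d₂ = 1.32 × √11.21 = 4.420 m.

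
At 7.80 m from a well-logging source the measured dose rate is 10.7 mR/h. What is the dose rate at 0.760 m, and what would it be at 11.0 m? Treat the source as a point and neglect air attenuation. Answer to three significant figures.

Since intensity falls as 1/r²,
At 0.760 m: (7.80/0.760)² = 105.3, so 10.7 × 105.3 = 1127 mR/h
At 11.0 m: (0.760/11.0)² = 0.004774, so 1127 × 0.004774 = 5.380 mR/h.

1130 mR/h; 5.38 mR/h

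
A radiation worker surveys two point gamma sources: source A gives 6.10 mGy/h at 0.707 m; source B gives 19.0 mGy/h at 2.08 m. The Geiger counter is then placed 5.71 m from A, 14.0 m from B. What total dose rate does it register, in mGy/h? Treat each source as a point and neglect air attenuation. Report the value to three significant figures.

0.513 mGy/h

Each source contributes Iᵢ·(dᵢ/rᵢ)²; contributions add.
A: 6.10 × (0.707/5.71)² = 0.09352 mGy/h
B: 19.0 × (2.08/14.0)² = 0.4194 mGy/h
Total = 0.09352 + 0.4194 = 0.5129 mGy/h.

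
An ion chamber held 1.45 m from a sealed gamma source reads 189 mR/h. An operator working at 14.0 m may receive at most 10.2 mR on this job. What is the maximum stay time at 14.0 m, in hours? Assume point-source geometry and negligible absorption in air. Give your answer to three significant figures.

Applying the 1/r² law, rate at 14.0 m:
(1.45/14.0)² = 0.01073, so 189 × 0.01073 = 2.028 mR/h.
Stay time = 10.2 mR ÷ 2.028 mR/h = 5.030 h.

5.03 h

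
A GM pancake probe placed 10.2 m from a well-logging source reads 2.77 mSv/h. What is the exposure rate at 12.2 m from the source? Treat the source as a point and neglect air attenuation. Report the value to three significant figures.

1.94 mSv/h

By the inverse-square law, scaling from 10.2 m to 12.2 m:
2.77 × (10.2/12.2)² = 2.77 × 0.6990 = 1.936 mSv/h.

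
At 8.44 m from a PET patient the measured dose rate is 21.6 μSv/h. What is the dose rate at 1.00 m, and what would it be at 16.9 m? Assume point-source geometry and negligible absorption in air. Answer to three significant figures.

1540 μSv/h; 5.39 μSv/h

By the inverse-square law,
At 1.00 m: 21.6 × (8.44/1.00)² = 21.6 × 71.23 = 1539 μSv/h
At 16.9 m: (1.00/16.9)² = 0.003501, so 1539 × 0.003501 = 5.388 μSv/h.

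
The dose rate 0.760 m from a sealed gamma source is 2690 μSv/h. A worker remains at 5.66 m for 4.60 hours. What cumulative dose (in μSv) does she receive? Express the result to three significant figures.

223 μSv

Intensity scales as (d₁/d₂)², so rate at 5.66 m:
2690 × (0.760/5.66)² = 2690 × 0.01803 = 48.50 μSv/h.
Dose = rate × time = 48.50 μSv/h × 4.600 h = 223.1 μSv.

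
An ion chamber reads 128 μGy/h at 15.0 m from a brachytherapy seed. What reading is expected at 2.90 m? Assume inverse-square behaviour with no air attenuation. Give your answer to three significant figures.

Intensity scales as (d₁/d₂)², so the rate at 2.90 m is
128 × (15.0/2.90)² = 128 × 26.75 = 3424 μGy/h.

3420 μGy/h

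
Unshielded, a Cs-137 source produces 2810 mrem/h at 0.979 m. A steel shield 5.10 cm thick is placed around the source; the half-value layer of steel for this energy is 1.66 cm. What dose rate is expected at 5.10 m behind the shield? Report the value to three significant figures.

12.3 mrem/h

Distance alone: (0.979/5.10)² = 0.03685, so 2810 × 0.03685 = 103.5 mrem/h.
Shield: 5.10/1.66 = 3.072 half-value layers → attenuation 2^(−3.072) = 0.1189.
Combined: 103.5 × 0.1189 = 12.31 mrem/h.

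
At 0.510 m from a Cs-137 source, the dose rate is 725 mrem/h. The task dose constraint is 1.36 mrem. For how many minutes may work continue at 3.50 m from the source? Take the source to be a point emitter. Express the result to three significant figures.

Intensity scales as (d₁/d₂)², so rate at 3.50 m:
725 × (0.510/3.50)² = 725 × 0.02123 = 15.39 mrem/h.
Stay time = 1.36 mrem ÷ 15.39 mrem/h = 0.08837 h = 5.302 min.

5.30 min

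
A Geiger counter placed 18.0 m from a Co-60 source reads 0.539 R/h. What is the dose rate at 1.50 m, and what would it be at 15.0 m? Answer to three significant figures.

By the inverse-square law,
At 1.50 m: 0.539 × (18.0/1.50)² = 0.539 × 144.0 = 77.62 R/h
At 15.0 m: (1.50/15.0)² = 0.01000, so 77.62 × 0.01000 = 0.7762 R/h.

77.6 R/h; 0.776 R/h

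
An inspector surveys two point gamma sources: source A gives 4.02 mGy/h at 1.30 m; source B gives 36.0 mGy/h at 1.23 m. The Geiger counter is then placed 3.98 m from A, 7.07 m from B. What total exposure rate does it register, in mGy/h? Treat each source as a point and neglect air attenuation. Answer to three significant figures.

1.52 mGy/h

By superposition, sum each source's inverse-square contribution:
A: 4.02 × (1.30/3.98)² = 0.4289 mGy/h
B: 36.0 × (1.23/7.07)² = 1.090 mGy/h
Total = 0.4289 + 1.090 = 1.519 mGy/h.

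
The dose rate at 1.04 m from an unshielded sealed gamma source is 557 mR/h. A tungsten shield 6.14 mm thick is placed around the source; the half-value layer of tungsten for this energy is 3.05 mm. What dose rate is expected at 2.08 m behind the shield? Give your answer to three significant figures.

Distance alone: 557 × (1.04/2.08)² = 557 × 0.2500 = 139.2 mR/h.
Shield: 6.14/3.05 = 2.013 half-value layers → attenuation 2^(−2.013) = 0.2478.
Combined: 139.2 × 0.2478 = 34.49 mR/h.

34.5 mR/h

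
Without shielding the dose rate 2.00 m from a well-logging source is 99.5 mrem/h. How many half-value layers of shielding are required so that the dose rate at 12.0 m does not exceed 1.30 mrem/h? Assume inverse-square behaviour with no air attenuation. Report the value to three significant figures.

1.09 half-value layers

At 12.0 m, distance alone gives (2.00/12.0)² = 0.02778, so 99.5 × 0.02778 = 2.764 mrem/h.
Further attenuation needed: 2.764/1.30 = 2.126.
n = log₂(2.126) = 1.088 half-value layers.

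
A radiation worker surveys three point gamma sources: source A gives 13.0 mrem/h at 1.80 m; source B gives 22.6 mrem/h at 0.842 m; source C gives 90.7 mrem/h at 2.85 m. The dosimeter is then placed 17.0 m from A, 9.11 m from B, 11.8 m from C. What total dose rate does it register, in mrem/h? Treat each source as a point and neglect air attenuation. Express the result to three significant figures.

Each source contributes Iᵢ·(dᵢ/rᵢ)²; contributions add.
A: 13.0 × (1.80/17.0)² = 0.1457 mrem/h
B: 22.6 × (0.842/9.11)² = 0.1931 mrem/h
C: 90.7 × (2.85/11.8)² = 5.291 mrem/h
Total = 0.1457 + 0.1931 + 5.291 = 5.630 mrem/h.

5.63 mrem/h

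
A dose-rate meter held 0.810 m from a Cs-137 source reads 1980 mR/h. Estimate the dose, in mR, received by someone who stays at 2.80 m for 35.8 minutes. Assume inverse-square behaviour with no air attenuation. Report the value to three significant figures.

By the inverse-square law, rate at 2.80 m:
(0.810/2.80)² = 0.08369, so 1980 × 0.08369 = 165.7 mR/h.
Dose = rate × time = 165.7 mR/h × 0.5967 h = 98.87 mR.

98.9 mR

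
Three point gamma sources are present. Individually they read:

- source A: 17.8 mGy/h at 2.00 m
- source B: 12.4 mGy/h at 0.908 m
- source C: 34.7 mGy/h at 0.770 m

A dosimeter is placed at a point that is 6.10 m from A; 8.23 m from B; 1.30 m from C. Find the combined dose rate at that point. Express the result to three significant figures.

14.2 mGy/h

Each source contributes Iᵢ·(dᵢ/rᵢ)²; contributions add.
A: 17.8 × (2.00/6.10)² = 1.913 mGy/h
B: 12.4 × (0.908/8.23)² = 0.1509 mGy/h
C: 34.7 × (0.770/1.30)² = 12.17 mGy/h
Total = 1.913 + 0.1509 + 12.17 = 14.23 mGy/h.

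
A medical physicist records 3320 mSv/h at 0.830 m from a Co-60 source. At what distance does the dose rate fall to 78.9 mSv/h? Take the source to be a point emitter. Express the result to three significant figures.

5.38 m

Since intensity falls as 1/r², d₂ = d₁·√(I₁/I₂).
I₁/I₂ = 3320/78.9 = 42.08, so d₂ = 0.830 × √42.08 = 5.384 m.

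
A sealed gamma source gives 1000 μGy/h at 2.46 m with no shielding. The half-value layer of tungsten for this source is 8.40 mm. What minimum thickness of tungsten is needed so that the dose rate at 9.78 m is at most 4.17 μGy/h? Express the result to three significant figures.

At 9.78 m, distance alone gives (2.46/9.78)² = 0.06327, so 1000 × 0.06327 = 63.27 μGy/h.
Further attenuation needed: 63.27/4.17 = 15.17.
n = log₂(15.17) = 3.923 half-value layers.
Thickness = 3.923 × 8.40 mm = 32.95 mm.

33.0 mm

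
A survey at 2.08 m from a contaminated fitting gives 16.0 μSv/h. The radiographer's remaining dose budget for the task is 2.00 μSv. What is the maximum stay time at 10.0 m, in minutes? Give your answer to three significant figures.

Applying the 1/r² law, rate at 10.0 m:
16.0 × (2.08/10.0)² = 16.0 × 0.04326 = 0.6922 μSv/h.
Stay time = 2.00 μSv ÷ 0.6922 μSv/h = 2.889 h = 173.3 min.

173 min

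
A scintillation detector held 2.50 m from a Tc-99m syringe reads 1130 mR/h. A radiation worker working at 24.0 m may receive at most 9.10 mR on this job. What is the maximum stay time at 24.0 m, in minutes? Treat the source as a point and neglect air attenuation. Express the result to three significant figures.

By the inverse-square law, rate at 24.0 m:
1130 × (2.50/24.0)² = 1130 × 0.01085 = 12.26 mR/h.
Stay time = 9.10 mR ÷ 12.26 mR/h = 0.7423 h = 44.54 min.

44.5 min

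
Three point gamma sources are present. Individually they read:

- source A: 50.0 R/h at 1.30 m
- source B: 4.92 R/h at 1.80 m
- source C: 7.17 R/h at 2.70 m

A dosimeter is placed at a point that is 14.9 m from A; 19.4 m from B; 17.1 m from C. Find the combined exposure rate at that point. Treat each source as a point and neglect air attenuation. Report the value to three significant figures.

0.602 R/h

By superposition, sum each source's inverse-square contribution:
A: 50.0 × (1.30/14.9)² = 0.3806 R/h
B: 4.92 × (1.80/19.4)² = 0.04236 R/h
C: 7.17 × (2.70/17.1)² = 0.1788 R/h
Total = 0.3806 + 0.04236 + 0.1788 = 0.6018 R/h.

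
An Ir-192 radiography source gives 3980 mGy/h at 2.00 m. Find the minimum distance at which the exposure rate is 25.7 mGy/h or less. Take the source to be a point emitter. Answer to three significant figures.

24.9 m

Intensity scales as (d₁/d₂)², so d₂ = d₁·√(I₁/I₂).
I₁/I₂ = 3980/25.7 = 154.9, so d₂ = 2.00 × √154.9 = 24.89 m.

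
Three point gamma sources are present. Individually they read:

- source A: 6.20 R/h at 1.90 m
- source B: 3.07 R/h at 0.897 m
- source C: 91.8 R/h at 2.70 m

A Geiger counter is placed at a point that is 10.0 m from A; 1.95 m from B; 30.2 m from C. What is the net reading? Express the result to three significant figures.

By superposition, sum each source's inverse-square contribution:
A: 6.20 × (1.90/10.0)² = 0.2238 R/h
B: 3.07 × (0.897/1.95)² = 0.6496 R/h
C: 91.8 × (2.70/30.2)² = 0.7338 R/h
Total = 0.2238 + 0.6496 + 0.7338 = 1.607 R/h.

1.61 R/h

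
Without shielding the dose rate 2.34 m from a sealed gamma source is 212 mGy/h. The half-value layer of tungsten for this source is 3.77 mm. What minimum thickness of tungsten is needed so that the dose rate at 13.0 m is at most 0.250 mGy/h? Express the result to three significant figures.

At 13.0 m, distance alone gives (2.34/13.0)² = 0.03240, so 212 × 0.03240 = 6.869 mGy/h.
Further attenuation needed: 6.869/0.250 = 27.48.
n = log₂(27.48) = 4.780 half-value layers.
Thickness = 4.780 × 3.77 mm = 18.02 mm.

18.0 mm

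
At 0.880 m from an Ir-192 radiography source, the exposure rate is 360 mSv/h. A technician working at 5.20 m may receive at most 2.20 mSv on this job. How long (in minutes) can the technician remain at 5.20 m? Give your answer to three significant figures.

12.8 min

Intensity scales as (d₁/d₂)², so rate at 5.20 m:
360 × (0.880/5.20)² = 360 × 0.02864 = 10.31 mSv/h.
Stay time = 2.20 mSv ÷ 10.31 mSv/h = 0.2134 h = 12.80 min.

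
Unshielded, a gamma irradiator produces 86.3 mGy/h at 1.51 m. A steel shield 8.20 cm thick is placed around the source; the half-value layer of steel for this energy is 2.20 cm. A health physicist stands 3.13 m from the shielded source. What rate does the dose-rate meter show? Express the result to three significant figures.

1.52 mGy/h

Distance alone: 86.3 × (1.51/3.13)² = 86.3 × 0.2327 = 20.08 mGy/h.
Shield: 8.20/2.20 = 3.727 half-value layers → attenuation 2^(−3.727) = 0.07552.
Combined: 20.08 × 0.07552 = 1.516 mGy/h.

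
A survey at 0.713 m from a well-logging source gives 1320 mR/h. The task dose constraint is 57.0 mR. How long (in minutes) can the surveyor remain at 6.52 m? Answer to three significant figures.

217 min

Since intensity falls as 1/r², rate at 6.52 m:
(0.713/6.52)² = 0.01196, so 1320 × 0.01196 = 15.79 mR/h.
Stay time = 57.0 mR ÷ 15.79 mR/h = 3.610 h = 216.6 min.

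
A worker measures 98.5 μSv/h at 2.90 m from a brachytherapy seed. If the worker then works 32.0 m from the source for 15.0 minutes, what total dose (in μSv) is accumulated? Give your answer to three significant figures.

0.202 μSv

Using I₁d₁² = I₂d₂², rate at 32.0 m:
98.5 × (2.90/32.0)² = 98.5 × 0.008213 = 0.8090 μSv/h.
Dose = rate × time = 0.8090 μSv/h × 0.2500 h = 0.2023 μSv.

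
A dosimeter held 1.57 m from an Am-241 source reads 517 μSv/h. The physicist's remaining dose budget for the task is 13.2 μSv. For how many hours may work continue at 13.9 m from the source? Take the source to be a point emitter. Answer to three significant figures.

Intensity scales as (d₁/d₂)², so rate at 13.9 m:
517 × (1.57/13.9)² = 517 × 0.01276 = 6.597 μSv/h.
Stay time = 13.2 μSv ÷ 6.597 μSv/h = 2.001 h.

2.00 h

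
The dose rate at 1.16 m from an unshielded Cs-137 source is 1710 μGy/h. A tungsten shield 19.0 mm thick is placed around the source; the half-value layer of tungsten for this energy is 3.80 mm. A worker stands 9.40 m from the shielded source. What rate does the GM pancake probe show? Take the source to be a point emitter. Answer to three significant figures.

Distance alone: (1.16/9.40)² = 0.01523, so 1710 × 0.01523 = 26.04 μGy/h.
Shield: 19.0/3.80 = 5.000 half-value layers → attenuation 2^(−5.000) = 0.03125.
Combined: 26.04 × 0.03125 = 0.8137 μGy/h.

0.814 μGy/h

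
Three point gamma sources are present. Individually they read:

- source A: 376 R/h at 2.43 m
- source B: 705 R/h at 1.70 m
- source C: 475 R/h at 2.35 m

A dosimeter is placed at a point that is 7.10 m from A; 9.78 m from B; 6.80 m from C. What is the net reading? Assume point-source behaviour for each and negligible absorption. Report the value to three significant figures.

Each source contributes Iᵢ·(dᵢ/rᵢ)²; contributions add.
A: 376 × (2.43/7.10)² = 44.04 R/h
B: 705 × (1.70/9.78)² = 21.30 R/h
C: 475 × (2.35/6.80)² = 56.73 R/h
Total = 44.04 + 21.30 + 56.73 = 122.1 R/h.

122 R/h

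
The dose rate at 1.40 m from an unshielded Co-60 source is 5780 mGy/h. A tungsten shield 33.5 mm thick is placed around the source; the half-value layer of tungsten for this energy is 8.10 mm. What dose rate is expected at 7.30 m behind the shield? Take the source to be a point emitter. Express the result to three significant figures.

12.1 mGy/h

Distance alone: 5780 × (1.40/7.30)² = 5780 × 0.03678 = 212.6 mGy/h.
Shield: 33.5/8.10 = 4.136 half-value layers → attenuation 2^(−4.136) = 0.05688.
Combined: 212.6 × 0.05688 = 12.09 mGy/h.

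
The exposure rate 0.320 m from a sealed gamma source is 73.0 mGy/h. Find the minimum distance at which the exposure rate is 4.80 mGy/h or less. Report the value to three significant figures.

1.25 m

Since intensity falls as 1/r², d₂ = d₁·√(I₁/I₂).
I₁/I₂ = 73.0/4.80 = 15.21, so d₂ = 0.320 × √15.21 = 1.248 m.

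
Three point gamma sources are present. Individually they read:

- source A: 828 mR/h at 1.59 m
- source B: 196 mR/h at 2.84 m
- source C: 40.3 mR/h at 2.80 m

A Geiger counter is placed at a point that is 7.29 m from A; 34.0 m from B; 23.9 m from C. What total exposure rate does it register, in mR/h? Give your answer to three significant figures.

41.3 mR/h

By superposition, sum each source's inverse-square contribution:
A: 828 × (1.59/7.29)² = 39.39 mR/h
B: 196 × (2.84/34.0)² = 1.368 mR/h
C: 40.3 × (2.80/23.9)² = 0.5531 mR/h
Total = 39.39 + 1.368 + 0.5531 = 41.31 mR/h.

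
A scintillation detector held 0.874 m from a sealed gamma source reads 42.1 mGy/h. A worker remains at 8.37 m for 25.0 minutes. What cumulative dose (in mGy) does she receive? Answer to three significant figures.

Applying the 1/r² law, rate at 8.37 m:
42.1 × (0.874/8.37)² = 42.1 × 0.01090 = 0.4589 mGy/h.
Dose = rate × time = 0.4589 mGy/h × 0.4167 h = 0.1912 mGy.

0.191 mGy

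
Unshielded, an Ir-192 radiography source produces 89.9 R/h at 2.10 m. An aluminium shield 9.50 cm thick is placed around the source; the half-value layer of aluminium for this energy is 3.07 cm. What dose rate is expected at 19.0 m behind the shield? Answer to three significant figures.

Distance alone: 89.9 × (2.10/19.0)² = 89.9 × 0.01222 = 1.099 R/h.
Shield: 9.50/3.07 = 3.094 half-value layers → attenuation 2^(−3.094) = 0.1171.
Combined: 1.099 × 0.1171 = 0.1287 R/h.

0.129 R/h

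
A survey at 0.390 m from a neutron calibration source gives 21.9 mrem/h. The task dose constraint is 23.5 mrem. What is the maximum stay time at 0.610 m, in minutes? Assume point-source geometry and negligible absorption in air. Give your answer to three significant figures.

Since intensity falls as 1/r², rate at 0.610 m:
21.9 × (0.390/0.610)² = 21.9 × 0.4088 = 8.953 mrem/h.
Stay time = 23.5 mrem ÷ 8.953 mrem/h = 2.625 h = 157.5 min.

158 min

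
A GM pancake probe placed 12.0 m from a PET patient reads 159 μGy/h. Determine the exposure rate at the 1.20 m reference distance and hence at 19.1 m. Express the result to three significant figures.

Using I₁d₁² = I₂d₂²,
At 1.20 m: (12.0/1.20)² = 100.0, so 159 × 100.0 = 15900 μGy/h
At 19.1 m: 15900 × (1.20/19.1)² = 15900 × 0.003947 = 62.76 μGy/h.

15900 μGy/h; 62.8 μGy/h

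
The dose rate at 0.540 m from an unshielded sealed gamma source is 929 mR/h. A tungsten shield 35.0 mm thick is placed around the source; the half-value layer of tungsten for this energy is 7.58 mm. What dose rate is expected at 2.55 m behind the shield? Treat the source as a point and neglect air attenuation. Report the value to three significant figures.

1.70 mR/h

Distance alone: (0.540/2.55)² = 0.04484, so 929 × 0.04484 = 41.66 mR/h.
Shield: 35.0/7.58 = 4.617 half-value layers → attenuation 2^(−4.617) = 0.04075.
Combined: 41.66 × 0.04075 = 1.698 mR/h.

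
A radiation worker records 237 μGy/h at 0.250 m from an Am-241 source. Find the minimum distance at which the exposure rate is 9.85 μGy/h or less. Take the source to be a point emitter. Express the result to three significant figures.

Since intensity falls as 1/r², d₂ = d₁·√(I₁/I₂).
I₁/I₂ = 237/9.85 = 24.06, so d₂ = 0.250 × √24.06 = 1.226 m.

1.23 m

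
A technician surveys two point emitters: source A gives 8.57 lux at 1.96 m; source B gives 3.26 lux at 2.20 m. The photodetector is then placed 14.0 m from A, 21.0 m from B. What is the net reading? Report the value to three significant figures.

0.204 lux

Each source contributes Iᵢ·(dᵢ/rᵢ)²; contributions add.
A: 8.57 × (1.96/14.0)² = 0.1680 lux
B: 3.26 × (2.20/21.0)² = 0.03578 lux
Total = 0.1680 + 0.03578 = 0.2038 lux.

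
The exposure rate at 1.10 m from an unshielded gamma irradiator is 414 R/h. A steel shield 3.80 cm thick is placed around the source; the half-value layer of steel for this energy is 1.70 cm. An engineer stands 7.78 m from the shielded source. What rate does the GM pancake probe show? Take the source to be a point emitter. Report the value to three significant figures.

1.76 R/h

Distance alone: (1.10/7.78)² = 0.01999, so 414 × 0.01999 = 8.276 R/h.
Shield: 3.80/1.70 = 2.235 half-value layers → attenuation 2^(−2.235) = 0.2124.
Combined: 8.276 × 0.2124 = 1.758 R/h.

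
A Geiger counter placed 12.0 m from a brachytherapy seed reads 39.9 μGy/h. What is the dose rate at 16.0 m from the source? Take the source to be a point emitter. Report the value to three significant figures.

By the inverse-square law, scaling from 12.0 m to 16.0 m:
39.9 × (12.0/16.0)² = 39.9 × 0.5625 = 22.44 μGy/h.

22.4 μGy/h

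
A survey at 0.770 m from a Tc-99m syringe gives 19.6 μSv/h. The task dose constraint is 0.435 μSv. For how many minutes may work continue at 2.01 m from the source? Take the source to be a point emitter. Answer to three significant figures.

By the inverse-square law, rate at 2.01 m:
19.6 × (0.770/2.01)² = 19.6 × 0.1468 = 2.877 μSv/h.
Stay time = 0.435 μSv ÷ 2.877 μSv/h = 0.1512 h = 9.072 min.

9.07 min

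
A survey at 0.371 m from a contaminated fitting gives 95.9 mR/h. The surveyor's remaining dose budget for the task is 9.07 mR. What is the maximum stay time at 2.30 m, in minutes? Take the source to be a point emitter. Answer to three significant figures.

218 min

By the inverse-square law, rate at 2.30 m:
95.9 × (0.371/2.30)² = 95.9 × 0.02602 = 2.495 mR/h.
Stay time = 9.07 mR ÷ 2.495 mR/h = 3.635 h = 218.1 min.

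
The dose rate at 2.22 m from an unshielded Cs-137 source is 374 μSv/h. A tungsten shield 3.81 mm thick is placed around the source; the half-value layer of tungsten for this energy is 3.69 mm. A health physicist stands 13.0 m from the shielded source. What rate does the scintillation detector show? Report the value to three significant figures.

5.33 μSv/h

Distance alone: (2.22/13.0)² = 0.02916, so 374 × 0.02916 = 10.91 μSv/h.
Shield: 3.81/3.69 = 1.033 half-value layers → attenuation 2^(−1.033) = 0.4887.
Combined: 10.91 × 0.4887 = 5.332 μSv/h.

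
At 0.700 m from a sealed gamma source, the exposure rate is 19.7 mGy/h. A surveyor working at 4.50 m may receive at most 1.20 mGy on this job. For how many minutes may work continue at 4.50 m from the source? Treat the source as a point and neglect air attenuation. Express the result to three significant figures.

Using I₁d₁² = I₂d₂², rate at 4.50 m:
19.7 × (0.700/4.50)² = 19.7 × 0.02420 = 0.4767 mGy/h.
Stay time = 1.20 mGy ÷ 0.4767 mGy/h = 2.517 h = 151.0 min.

151 min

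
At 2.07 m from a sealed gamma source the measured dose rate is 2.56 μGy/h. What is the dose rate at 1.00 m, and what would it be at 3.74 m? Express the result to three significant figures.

Using I₁d₁² = I₂d₂²,
At 1.00 m: (2.07/1.00)² = 4.285, so 2.56 × 4.285 = 10.97 μGy/h
At 3.74 m: 10.97 × (1.00/3.74)² = 10.97 × 0.07149 = 0.7842 μGy/h.

11.0 μGy/h; 0.784 μGy/h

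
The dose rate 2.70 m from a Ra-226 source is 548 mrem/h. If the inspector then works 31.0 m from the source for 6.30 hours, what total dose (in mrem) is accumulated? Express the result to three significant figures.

26.2 mrem

Using I₁d₁² = I₂d₂², rate at 31.0 m:
(2.70/31.0)² = 0.007586, so 548 × 0.007586 = 4.157 mrem/h.
Dose = rate × time = 4.157 mrem/h × 6.300 h = 26.19 mrem.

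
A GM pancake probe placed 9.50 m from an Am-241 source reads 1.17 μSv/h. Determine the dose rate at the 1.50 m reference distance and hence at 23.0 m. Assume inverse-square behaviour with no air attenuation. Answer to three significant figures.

Applying the 1/r² law,
At 1.50 m: (9.50/1.50)² = 40.11, so 1.17 × 40.11 = 46.93 μSv/h
At 23.0 m: (1.50/23.0)² = 0.004253, so 46.93 × 0.004253 = 0.1996 μSv/h.

46.9 μSv/h; 0.200 μSv/h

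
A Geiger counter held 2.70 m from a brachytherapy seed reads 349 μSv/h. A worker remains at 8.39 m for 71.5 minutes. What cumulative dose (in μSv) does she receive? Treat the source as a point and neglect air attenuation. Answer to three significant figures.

43.1 μSv

Using I₁d₁² = I₂d₂², rate at 8.39 m:
349 × (2.70/8.39)² = 349 × 0.1036 = 36.16 μSv/h.
Dose = rate × time = 36.16 μSv/h × 1.192 h = 43.10 μSv.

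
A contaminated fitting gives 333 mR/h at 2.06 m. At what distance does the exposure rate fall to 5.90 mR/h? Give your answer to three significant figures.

Applying the 1/r² law, d₂ = d₁·√(I₁/I₂).
I₁/I₂ = 333/5.90 = 56.44, so d₂ = 2.06 × √56.44 = 15.48 m.

15.5 m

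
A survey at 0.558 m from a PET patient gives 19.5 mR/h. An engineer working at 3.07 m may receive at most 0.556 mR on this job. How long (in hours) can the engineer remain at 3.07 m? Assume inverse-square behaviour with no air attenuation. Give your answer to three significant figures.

0.863 h

Intensity scales as (d₁/d₂)², so rate at 3.07 m:
(0.558/3.07)² = 0.03304, so 19.5 × 0.03304 = 0.6443 mR/h.
Stay time = 0.556 mR ÷ 0.6443 mR/h = 0.8630 h.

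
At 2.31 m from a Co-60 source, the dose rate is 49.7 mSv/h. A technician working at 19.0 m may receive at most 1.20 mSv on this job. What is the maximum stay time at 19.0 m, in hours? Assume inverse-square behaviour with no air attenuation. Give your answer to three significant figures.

1.63 h

Using I₁d₁² = I₂d₂², rate at 19.0 m:
(2.31/19.0)² = 0.01478, so 49.7 × 0.01478 = 0.7346 mSv/h.
Stay time = 1.20 mSv ÷ 0.7346 mSv/h = 1.634 h.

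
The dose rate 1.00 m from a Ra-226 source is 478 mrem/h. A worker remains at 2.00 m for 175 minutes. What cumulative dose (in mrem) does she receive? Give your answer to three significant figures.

By the inverse-square law, rate at 2.00 m:
478 × (1.00/2.00)² = 478 × 0.2500 = 119.5 mrem/h.
Dose = rate × time = 119.5 mrem/h × 2.917 h = 348.6 mrem.

349 mrem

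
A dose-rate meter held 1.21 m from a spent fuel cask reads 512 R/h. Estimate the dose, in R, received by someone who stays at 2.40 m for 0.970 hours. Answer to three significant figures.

126 R

Since intensity falls as 1/r², rate at 2.40 m:
(1.21/2.40)² = 0.2542, so 512 × 0.2542 = 130.2 R/h.
Dose = rate × time = 130.2 R/h × 0.9700 h = 126.3 R.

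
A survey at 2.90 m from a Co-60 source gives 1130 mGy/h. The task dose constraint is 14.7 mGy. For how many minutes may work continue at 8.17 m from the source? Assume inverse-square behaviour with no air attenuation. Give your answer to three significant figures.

6.19 min

Since intensity falls as 1/r², rate at 8.17 m:
(2.90/8.17)² = 0.1260, so 1130 × 0.1260 = 142.4 mGy/h.
Stay time = 14.7 mGy ÷ 142.4 mGy/h = 0.1032 h = 6.192 min.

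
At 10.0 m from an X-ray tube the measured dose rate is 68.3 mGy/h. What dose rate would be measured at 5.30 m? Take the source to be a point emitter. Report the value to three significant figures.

243 mGy/h

Using I₁d₁² = I₂d₂², scaling from 10.0 m to 5.30 m:
(10.0/5.30)² = 3.560, so 68.3 × 3.560 = 243.1 mGy/h.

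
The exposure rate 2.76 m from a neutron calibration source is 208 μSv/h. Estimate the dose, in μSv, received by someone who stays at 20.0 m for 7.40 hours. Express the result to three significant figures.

29.3 μSv

Using I₁d₁² = I₂d₂², rate at 20.0 m:
208 × (2.76/20.0)² = 208 × 0.01904 = 3.960 μSv/h.
Dose = rate × time = 3.960 μSv/h × 7.400 h = 29.30 μSv.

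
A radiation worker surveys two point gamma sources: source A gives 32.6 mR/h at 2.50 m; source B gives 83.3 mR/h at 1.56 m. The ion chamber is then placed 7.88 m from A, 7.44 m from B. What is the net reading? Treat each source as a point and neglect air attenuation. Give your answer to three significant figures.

6.94 mR/h

By superposition, sum each source's inverse-square contribution:
A: 32.6 × (2.50/7.88)² = 3.281 mR/h
B: 83.3 × (1.56/7.44)² = 3.662 mR/h
Total = 3.281 + 3.662 = 6.943 mR/h.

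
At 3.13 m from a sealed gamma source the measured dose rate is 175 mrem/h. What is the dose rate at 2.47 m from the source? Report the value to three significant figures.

281 mrem/h

Intensity scales as (d₁/d₂)², so scaling from 3.13 m to 2.47 m:
175 × (3.13/2.47)² = 175 × 1.606 = 281.1 mrem/h.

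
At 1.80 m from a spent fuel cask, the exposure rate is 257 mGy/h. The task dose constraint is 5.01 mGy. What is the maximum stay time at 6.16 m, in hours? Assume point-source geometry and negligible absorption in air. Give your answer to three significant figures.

0.228 h

Using I₁d₁² = I₂d₂², rate at 6.16 m:
257 × (1.80/6.16)² = 257 × 0.08539 = 21.95 mGy/h.
Stay time = 5.01 mGy ÷ 21.95 mGy/h = 0.2282 h.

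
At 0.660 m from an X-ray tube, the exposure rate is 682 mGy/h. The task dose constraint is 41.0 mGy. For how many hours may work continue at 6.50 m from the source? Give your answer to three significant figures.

Intensity scales as (d₁/d₂)², so rate at 6.50 m:
682 × (0.660/6.50)² = 682 × 0.01031 = 7.031 mGy/h.
Stay time = 41.0 mGy ÷ 7.031 mGy/h = 5.831 h.

5.83 h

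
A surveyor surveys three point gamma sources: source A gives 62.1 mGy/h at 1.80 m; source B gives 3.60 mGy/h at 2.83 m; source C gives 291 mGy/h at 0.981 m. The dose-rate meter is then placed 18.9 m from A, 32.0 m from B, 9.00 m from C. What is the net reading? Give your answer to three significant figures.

Each source contributes Iᵢ·(dᵢ/rᵢ)²; contributions add.
A: 62.1 × (1.80/18.9)² = 0.5633 mGy/h
B: 3.60 × (2.83/32.0)² = 0.02816 mGy/h
C: 291 × (0.981/9.00)² = 3.457 mGy/h
Total = 0.5633 + 0.02816 + 3.457 = 4.048 mGy/h.

4.05 mGy/h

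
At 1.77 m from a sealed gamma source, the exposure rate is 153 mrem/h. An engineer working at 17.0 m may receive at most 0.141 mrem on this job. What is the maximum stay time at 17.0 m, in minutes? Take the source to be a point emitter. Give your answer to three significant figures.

Intensity scales as (d₁/d₂)², so rate at 17.0 m:
(1.77/17.0)² = 0.01084, so 153 × 0.01084 = 1.659 mrem/h.
Stay time = 0.141 mrem ÷ 1.659 mrem/h = 0.08499 h = 5.099 min.

5.10 min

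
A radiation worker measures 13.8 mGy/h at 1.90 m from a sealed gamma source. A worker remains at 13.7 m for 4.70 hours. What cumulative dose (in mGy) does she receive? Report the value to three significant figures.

Since intensity falls as 1/r², rate at 13.7 m:
(1.90/13.7)² = 0.01923, so 13.8 × 0.01923 = 0.2654 mGy/h.
Dose = rate × time = 0.2654 mGy/h × 4.700 h = 1.247 mGy.

1.25 mGy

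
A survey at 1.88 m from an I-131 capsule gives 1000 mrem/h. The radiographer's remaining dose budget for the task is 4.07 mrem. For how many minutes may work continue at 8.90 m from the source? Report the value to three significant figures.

5.47 min

Since intensity falls as 1/r², rate at 8.90 m:
(1.88/8.90)² = 0.04462, so 1000 × 0.04462 = 44.62 mrem/h.
Stay time = 4.07 mrem ÷ 44.62 mrem/h = 0.09121 h = 5.473 min.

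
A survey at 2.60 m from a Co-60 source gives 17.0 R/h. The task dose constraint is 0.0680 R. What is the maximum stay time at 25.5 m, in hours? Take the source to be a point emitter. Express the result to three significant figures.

Intensity scales as (d₁/d₂)², so rate at 25.5 m:
(2.60/25.5)² = 0.01040, so 17.0 × 0.01040 = 0.1768 R/h.
Stay time = 0.0680 R ÷ 0.1768 R/h = 0.3846 h.

0.385 h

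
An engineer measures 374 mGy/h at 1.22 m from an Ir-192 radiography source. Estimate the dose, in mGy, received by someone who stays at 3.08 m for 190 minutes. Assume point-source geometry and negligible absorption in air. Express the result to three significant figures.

Applying the 1/r² law, rate at 3.08 m:
(1.22/3.08)² = 0.1569, so 374 × 0.1569 = 58.68 mGy/h.
Dose = rate × time = 58.68 mGy/h × 3.167 h = 185.8 mGy.

186 mGy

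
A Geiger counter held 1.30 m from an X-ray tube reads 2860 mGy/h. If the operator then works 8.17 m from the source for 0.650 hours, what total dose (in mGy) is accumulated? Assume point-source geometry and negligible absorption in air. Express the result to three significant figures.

By the inverse-square law, rate at 8.17 m:
2860 × (1.30/8.17)² = 2860 × 0.02532 = 72.42 mGy/h.
Dose = rate × time = 72.42 mGy/h × 0.6500 h = 47.07 mGy.

47.1 mGy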